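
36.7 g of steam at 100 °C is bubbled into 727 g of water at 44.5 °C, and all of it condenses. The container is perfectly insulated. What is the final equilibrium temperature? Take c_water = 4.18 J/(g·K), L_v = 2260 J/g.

Taking heat into each body as positive, Σ m c ΔT = 0:
condense steam: −36.7·2260 = −82942
  condensate cools 100→T: 36.7·4.18·(T − 100) = 153.41(T − 100)
  water warms: 727·4.18·(T − 44.5) = 3038.9(T − 44.5)
3192.3 T = 82942 + 15341 + 135229 = 233512
T ≈ 73.15 °C, under the boiling point, so the assumption holds.

T_f ≈ 73.1 °C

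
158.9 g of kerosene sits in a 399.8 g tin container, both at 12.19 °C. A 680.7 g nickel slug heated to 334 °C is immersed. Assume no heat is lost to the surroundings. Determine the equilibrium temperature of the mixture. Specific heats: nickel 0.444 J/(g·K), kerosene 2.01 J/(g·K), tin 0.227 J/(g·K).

Net heat exchanged in the isolated system is zero:
680.7×0.444×(T − 334) + 158.9×2.01×(T − 12.19) + 399.8×0.227×(T − 12.19) = 0
(302.23 + 319.39 + 90.75) T = 302.23×334 + 319.39×12.19 + 90.75×12.19
T ≈ 148.72 °C

T_f ≈ 148.7 °C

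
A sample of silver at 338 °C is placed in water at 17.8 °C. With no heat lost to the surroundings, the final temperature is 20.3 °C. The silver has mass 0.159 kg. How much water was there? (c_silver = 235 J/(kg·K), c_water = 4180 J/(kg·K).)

|Q_silver| = |Q_water|:
0.159·235·(338 − 20.3) = m·4180·(20.3 − 17.8)
10450 m = 11871  ⇒  m ≈ 1.136 kg

m ≈ 1.14 kg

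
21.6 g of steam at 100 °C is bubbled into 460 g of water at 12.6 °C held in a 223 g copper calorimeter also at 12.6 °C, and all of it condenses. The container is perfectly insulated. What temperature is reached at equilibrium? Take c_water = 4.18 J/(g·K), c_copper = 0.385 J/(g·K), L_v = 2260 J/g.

Net heat exchanged in the isolated system is zero:
condense steam: −21.6×2260 = −48816
  condensed water 100 °C→T: 90.29(T − 100)
  water warms: 460×4.18×(T − 12.6) = 1922.8(T − 12.6)
  cup: 85.86(T − 12.6)
2098.9 T = 48816 + 9028.8 + 25309 = 83154
T ≈ 39.62 °C (< 100 °C, so full condensation is consistent).

T_f ≈ 39.6 °C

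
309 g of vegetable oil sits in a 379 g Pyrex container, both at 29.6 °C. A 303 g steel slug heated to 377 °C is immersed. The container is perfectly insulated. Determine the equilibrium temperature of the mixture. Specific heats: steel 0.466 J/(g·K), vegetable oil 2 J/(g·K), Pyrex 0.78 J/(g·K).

T_f ≈ 76.1 °C

Taking heat into each body as positive, Σ m c ΔT = 0:
303·0.466·(T − 377) + 309·2·(T − 29.6) + 379·0.78·(T − 29.6) = 0
141.2(T − 377) + 618(T − 29.6) + 295.62(T − 29.6) = 0
1054.8 T = 80275
T = 80275 / 1054.8 = 76.1 °C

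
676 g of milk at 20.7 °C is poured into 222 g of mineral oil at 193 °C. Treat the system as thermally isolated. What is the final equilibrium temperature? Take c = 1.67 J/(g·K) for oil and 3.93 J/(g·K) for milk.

T_f ≈ 41.8 °C

Heat gained plus heat lost sum to zero:
222×1.67×(T − 193) + 676×3.93×(T − 20.7) = 0
370.74(T − 193) + 2656.7(T − 20.7) = 0
(370.74 + 2656.7) T = 370.74×193 + 2656.7×20.7
T ≈ 41.80 °C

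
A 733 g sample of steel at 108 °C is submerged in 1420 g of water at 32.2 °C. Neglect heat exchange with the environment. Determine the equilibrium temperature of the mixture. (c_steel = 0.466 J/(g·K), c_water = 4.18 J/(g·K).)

With ΣQ=0 the equilibrium temperature is the m·c-weighted mean:
T_f = (341.58×108 + 5935.6×32.2) / (341.58 + 5935.6)
    = 228017 / 6277.2 ≈ 36.32 °C

T_f ≈ 36.3 °C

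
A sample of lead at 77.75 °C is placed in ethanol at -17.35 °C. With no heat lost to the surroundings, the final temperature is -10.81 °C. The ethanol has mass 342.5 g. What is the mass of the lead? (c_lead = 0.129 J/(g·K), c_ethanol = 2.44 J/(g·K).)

m ≈ 478 g

Let T be the final temperature. ΣQ_i = 0:
m×0.129×(-10.81 − 77.75) + 342.5×2.44×(-10.81 − (-17.35)) = 0
-11.42 m = -5465.5
m = -5465.5/-11.42 ≈ 478.4 g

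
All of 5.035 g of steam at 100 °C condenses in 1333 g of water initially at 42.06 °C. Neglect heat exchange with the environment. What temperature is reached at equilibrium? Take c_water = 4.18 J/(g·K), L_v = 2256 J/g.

T_f ≈ 44.3 °C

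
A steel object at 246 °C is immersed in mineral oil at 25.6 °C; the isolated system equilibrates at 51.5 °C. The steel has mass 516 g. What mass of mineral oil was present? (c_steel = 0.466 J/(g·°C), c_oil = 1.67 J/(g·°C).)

Heat gained plus heat lost sum to zero:
516×0.466×(51.5 − 246) + m×1.67×(51.5 − 25.6) = 0
43.25 m = 46769
m = 46769/43.25 ≈ 1081 g

m ≈ 1080 g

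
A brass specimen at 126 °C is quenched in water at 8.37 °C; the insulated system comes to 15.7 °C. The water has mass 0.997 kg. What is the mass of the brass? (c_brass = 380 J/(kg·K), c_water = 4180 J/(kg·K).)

m ≈ 0.729 kg

Heat lost by the brass = heat gained by the water:
m×380×(126 − 15.7) = 0.997×4180×(15.7 − 8.37)
41914 m = 30547  ⇒  m ≈ 0.7288 kg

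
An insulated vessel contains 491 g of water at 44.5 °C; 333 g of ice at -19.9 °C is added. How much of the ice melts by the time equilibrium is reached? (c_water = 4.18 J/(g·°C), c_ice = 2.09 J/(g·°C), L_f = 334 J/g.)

m_melted ≈ 232 g

Water can give up m c ΔT = 491×4.18×44.5 = 91331 J before reaching 0 °C.
Of that, 333×2.09×19.9 = 13850 J goes to bring the ice to 0 °C, leaving 77481 J.
To melt every bit of ice: 333×334 = 111222 J.
That's not enough to melt it all — equilibrium is at 0 °C with ice remaining.
Mass melted = 77481/334 ≈ 232 g.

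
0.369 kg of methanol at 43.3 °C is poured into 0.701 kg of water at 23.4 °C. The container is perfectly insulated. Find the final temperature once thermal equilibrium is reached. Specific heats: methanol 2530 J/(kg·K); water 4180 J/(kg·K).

T_f ≈ 28.2 °C

Let T be the final temperature. ΣQ_i = 0:
0.369·2530·(T − 43.3) + 0.701·4180·(T − 23.4) = 0
933.57(T − 43.3) + 2930.2(T − 23.4) = 0
3863.8 T = 108990
T = 108990 / 3863.8 = 28.2 °C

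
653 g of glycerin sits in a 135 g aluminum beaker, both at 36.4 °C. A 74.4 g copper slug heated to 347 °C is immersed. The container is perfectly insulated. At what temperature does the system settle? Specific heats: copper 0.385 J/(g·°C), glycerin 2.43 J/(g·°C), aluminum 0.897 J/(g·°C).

T_f ≈ 41.5 °C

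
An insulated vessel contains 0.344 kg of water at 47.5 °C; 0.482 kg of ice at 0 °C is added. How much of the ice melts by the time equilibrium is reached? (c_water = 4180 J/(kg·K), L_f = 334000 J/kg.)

Cooling the water to 0 °C releases 0.344·4180·47.5 = 68301 J.
To melt every bit of ice: 0.482·334000 = 160988 J.
That's not enough to melt it all — equilibrium is at 0 °C with ice remaining.
Mass melted = 68301/334000 ≈ 0.2045 kg.

m_melted ≈ 0.204 kg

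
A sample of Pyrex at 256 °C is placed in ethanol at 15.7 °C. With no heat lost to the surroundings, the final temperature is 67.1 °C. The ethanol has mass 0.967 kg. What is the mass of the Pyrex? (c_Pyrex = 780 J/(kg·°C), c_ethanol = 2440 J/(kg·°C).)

|Q_Pyrex| = |Q_ethanol|:
m×780×(256 − 67.1) = 0.967×2440×(67.1 − 15.7)
147342 m = 121277  ⇒  m ≈ 0.8231 kg

m ≈ 0.823 kg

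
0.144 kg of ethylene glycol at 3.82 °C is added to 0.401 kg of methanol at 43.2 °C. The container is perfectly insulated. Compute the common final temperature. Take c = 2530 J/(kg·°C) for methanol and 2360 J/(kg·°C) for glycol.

T_f ≈ 33.3 °C

T_f is the heat-capacity-weighted average of the initial temperatures:
T_f = (1014.5·43.2 + 339.84·3.82) / (1014.5 + 339.84)
    = 45126 / 1354.4 ≈ 33.32 °C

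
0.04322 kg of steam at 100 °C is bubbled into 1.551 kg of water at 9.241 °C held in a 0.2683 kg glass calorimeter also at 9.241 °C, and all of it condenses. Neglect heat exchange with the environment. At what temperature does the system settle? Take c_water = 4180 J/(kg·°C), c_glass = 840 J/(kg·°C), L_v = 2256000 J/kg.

T_f ≈ 25.8 °C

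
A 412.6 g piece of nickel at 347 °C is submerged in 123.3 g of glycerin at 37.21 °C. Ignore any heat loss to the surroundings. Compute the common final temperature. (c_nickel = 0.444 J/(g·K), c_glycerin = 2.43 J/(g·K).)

Conservation of energy gives ΣQ = 0:
412.6×0.444×(T − 347) + 123.3×2.43×(T − 37.21) = 0
183.19(T − 347) + 299.62(T − 37.21) = 0
482.81 T = 74717
T = 74717/482.81 ≈ 154.75 °C

T_f ≈ 154.8 °C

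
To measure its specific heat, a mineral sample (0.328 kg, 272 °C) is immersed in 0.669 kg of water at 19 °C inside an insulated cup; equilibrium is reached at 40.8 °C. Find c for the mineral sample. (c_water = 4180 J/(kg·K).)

c ≈ 804 J/(kg·K)

Heat lost by the mineral sample = heat gained by the water:
0.328×c×(272 − 40.8) = 0.669×4180×(40.8 − 19)
75.83 c = 60962  ⇒  c ≈ 803.9 J/(kg·K)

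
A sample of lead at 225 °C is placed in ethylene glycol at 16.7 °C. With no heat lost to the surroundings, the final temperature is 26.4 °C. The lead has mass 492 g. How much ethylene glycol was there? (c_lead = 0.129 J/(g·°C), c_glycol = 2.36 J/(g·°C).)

m ≈ 551 g

Net heat exchanged in the isolated system is zero:
492×0.129×(26.4 − 225) + m×2.36×(26.4 − 16.7) = 0
22.89 m = 12605
m = 12605/22.89 ≈ 550.6 g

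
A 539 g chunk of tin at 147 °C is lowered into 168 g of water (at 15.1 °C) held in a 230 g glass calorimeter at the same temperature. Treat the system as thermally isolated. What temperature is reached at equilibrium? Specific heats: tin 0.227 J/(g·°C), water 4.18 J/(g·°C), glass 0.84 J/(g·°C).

T_f ≈ 31.0 °C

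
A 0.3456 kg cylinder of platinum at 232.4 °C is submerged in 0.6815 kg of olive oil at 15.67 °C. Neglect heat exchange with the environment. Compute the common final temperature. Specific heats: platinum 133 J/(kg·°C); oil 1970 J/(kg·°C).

T_f ≈ 22.8 °C

Taking heat into each body as positive, Σ m c ΔT = 0:
0.3456·133·(T − 232.4) + 0.6815·1970·(T − 15.67) = 0
45.96(T − 232.4) + 1342.6(T − 15.67) = 0
(45.96 + 1342.6) T = 45.96·232.4 + 1342.6·15.67
T = 31720/1388.5 ≈ 22.84 °C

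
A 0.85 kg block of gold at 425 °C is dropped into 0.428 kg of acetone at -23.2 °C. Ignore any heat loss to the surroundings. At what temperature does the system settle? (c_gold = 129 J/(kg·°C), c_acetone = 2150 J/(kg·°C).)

T_f ≈ 24.5 °C

|Q_gold| = |Q_acetone|:
0.85·129·(425 − T) = 0.428·2150·(T − (-23.2))
109.65(425 − T) = 920.2(T − (-23.2))
1029.8 T = 25253  ⇒  T ≈ 24.52 °C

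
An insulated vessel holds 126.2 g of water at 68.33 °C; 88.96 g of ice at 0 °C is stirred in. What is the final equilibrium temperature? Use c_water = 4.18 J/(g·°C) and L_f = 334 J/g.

Conservation of energy gives ΣQ = 0:
melt ice: 88.96×334 = 29713; meltwater 0→T: 88.96×4.18×T = 371.85 T; water cools: 126.2×4.18×(T − 68.33) = 527.52(T − 68.33)
899.37 T = 36045 − 29713 = 6332.5
T ≈ 7.04 °C (positive, so assuming full melt was valid).

T_f ≈ 7.0 °C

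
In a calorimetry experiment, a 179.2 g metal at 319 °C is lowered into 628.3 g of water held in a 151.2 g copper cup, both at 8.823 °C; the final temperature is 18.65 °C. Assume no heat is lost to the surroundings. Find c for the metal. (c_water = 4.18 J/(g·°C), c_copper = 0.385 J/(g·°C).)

Setting the total heat transfer to zero:
179.2·c·(18.65 − 319) + 628.3·4.18·(18.65 − 8.823) + 151.2·0.385·(18.65 − 8.823) = 0
-53823 c = -26381
c = -26381/-53823 ≈ 0.4901 J/(g·°C)

c ≈ 0.49 J/(g·°C)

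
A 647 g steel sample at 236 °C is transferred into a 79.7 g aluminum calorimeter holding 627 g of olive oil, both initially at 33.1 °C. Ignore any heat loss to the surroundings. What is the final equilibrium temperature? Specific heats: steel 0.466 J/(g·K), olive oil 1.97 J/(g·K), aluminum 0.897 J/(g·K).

Taking heat into each body as positive, Σ m c ΔT = 0:
647·0.466·(T − 236) + 627·1.97·(T − 33.1) + 79.7·0.897·(T − 33.1) = 0
1608.2 T = 114406
T ≈ 71.14 °C

T_f ≈ 71.1 °C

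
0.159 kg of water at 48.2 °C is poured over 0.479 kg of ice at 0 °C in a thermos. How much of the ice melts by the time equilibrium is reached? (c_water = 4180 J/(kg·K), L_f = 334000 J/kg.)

m_melted ≈ 0.0959 kg

Heat available from the water dropping to 0 °C: 0.159×4180×48.2 = 32035 J.
Fully melting the ice requires m_ice L_f = 0.479×334000 = 159986 J.
Since 32035 < 159986 J, not all the ice melts; equilibrium is at 0 °C.
m_melted×334000 = 32035  ⇒  m_melted ≈ 0.09591 kg.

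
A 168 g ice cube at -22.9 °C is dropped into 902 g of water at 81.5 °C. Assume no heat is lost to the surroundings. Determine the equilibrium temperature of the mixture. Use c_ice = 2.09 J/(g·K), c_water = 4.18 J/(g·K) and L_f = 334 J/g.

Energy conservation, ΣQ = 0:
ice -22.9→0 °C: 168·2.09·22.9 = 8040.6; latent heat to melt: 168·334 = 56112; meltwater 0→T: 168·4.18·T = 702.24 T; water cools: 902·4.18·(T − 81.5) = 3770.4(T − 81.5)
4472.6 T = 307284 − 64153 = 243132
T ≈ 54.36 °C. Since T > 0 °C, the all-ice-melts assumption holds.

T_f ≈ 54.4 °C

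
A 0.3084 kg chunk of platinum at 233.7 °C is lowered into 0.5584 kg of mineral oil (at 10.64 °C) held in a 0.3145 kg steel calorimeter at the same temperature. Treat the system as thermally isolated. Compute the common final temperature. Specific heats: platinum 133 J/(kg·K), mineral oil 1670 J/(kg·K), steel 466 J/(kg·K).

T_f ≈ 18.8 °C

Net heat exchanged in the isolated system is zero:
0.3084·133·(T − 233.7) + 0.5584·1670·(T − 10.64) + 0.3145·466·(T − 10.64) = 0
41.02(T − 233.7) + 932.53(T − 10.64) + 146.56(T − 10.64) = 0
(41.02 + 932.53 + 146.56) T = 41.02·233.7 + 932.53·10.64 + 146.56·10.64
T ≈ 18.81 °C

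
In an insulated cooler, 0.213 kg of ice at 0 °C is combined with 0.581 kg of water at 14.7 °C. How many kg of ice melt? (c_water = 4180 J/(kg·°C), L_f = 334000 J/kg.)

m_melted ≈ 0.107 kg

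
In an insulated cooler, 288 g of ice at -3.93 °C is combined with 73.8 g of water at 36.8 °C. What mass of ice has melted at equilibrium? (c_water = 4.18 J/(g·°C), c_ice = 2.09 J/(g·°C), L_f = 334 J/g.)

Cooling the water to 0 °C releases 73.8×4.18×36.8 = 11352 J.
Warming the ice to 0 °C takes 288×2.09×3.93 = 2365.5 J, leaving 8986.7 J for melting.
To melt every bit of ice: 288×334 = 96192 J.
Since 8986.7 < 96192 J, not all the ice melts; equilibrium is at 0 °C.
m_melt = 8986.7 / L_f = 26.91 g.

m_melted ≈ 26.9 g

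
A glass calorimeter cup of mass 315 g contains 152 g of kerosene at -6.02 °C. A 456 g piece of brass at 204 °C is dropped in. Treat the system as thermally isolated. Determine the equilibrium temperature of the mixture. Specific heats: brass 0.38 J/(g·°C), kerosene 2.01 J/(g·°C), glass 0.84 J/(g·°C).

T_f ≈ 42.9 °C

T_f = Σ m_i c_i T_i / Σ m_i c_i:
T_f = (173.28*204 + 305.52*(-6.02) + 264.6*(-6.02)) / (173.28 + 305.52 + 264.6)
    = 31917 / 743.4 ≈ 42.93 °C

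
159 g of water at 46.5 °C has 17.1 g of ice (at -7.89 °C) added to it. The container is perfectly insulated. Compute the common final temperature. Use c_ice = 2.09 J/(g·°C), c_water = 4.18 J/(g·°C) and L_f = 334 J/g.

T_f ≈ 33.8 °C

Net heat exchanged in the isolated system is zero:
ice -7.89→0 °C: 17.1×2.09×7.89 = 281.98; fusion: m_ice L_f = 17.1×334 = 5711.4; meltwater 0→T: 17.1×4.18×T = 71.48 T; water: 664.62(T − 46.5)
736.1 T = 30905 − 5993.4 = 24911
T ≈ 33.84 °C. Since T > 0 °C, the all-ice-melts assumption holds.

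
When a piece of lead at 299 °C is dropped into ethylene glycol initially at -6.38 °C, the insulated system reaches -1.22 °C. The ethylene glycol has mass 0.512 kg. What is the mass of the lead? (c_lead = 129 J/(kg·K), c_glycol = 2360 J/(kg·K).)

Heat gained plus heat lost sum to zero:
m×129×(-1.22 − 299) + 0.512×2360×(-1.22 − (-6.38)) = 0
-38728 m = -6234.9
m = -6234.9/-38728 ≈ 0.161 kg

m ≈ 0.161 kg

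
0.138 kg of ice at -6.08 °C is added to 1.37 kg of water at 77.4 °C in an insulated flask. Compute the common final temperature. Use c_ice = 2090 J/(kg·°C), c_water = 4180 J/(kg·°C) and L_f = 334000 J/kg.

T_f ≈ 62.7 °C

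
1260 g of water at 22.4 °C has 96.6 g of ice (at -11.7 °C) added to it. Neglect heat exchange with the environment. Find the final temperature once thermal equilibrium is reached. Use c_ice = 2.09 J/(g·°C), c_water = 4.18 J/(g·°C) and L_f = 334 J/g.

T_f ≈ 14.7 °C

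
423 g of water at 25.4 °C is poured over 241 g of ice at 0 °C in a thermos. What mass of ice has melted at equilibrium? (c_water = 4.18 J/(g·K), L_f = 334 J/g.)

m_melted ≈ 134 g

Heat available from the water dropping to 0 °C: 423×4.18×25.4 = 44911 J.
To melt every bit of ice: 241×334 = 80494 J.
That's not enough to melt it all — equilibrium is at 0 °C with ice remaining.
m_melt = 44911 / L_f = 134.5 g.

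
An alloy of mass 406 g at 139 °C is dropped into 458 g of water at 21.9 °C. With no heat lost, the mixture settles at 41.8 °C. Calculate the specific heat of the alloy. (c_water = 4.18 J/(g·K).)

c ≈ 0.965 J/(g·K)

Heat lost by the alloy = heat gained by the water:
406·c·(139 − 41.8) = 458·4.18·(41.8 − 21.9)
39463 c = 38097  ⇒  c ≈ 0.9654 J/(g·K)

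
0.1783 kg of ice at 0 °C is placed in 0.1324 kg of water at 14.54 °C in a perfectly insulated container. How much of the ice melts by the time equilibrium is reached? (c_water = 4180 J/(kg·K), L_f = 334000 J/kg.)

m_melted ≈ 0.0241 kg

Heat available from the water dropping to 0 °C: 0.1324×4180×14.54 = 8046.9 J.
Melting all 0.1783 kg of ice would need 0.1783×334000 = 59552 J.
8046.9 J < 59552 J, so only part of the ice melts and the system sits at 0 °C.
m_melt = 8046.9 / L_f = 0.02409 kg.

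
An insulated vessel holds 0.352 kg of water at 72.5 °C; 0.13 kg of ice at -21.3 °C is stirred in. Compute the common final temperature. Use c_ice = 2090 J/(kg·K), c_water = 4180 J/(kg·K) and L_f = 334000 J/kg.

Sum of m c ΔT and latent-heat terms is zero:
ice -21.3→0 °C: 0.13·2090·21.3 = 5787.2; fusion: m_ice L_f = 0.13·334000 = 43420; warm the meltwater: 543.4 T; water cools: 0.352·4180·(T − 72.5) = 1471.4(T − 72.5)
2014.8 T = 106674 − 49207 = 57466
T ≈ 28.52 °C. Since T > 0 °C, the all-ice-melts assumption holds.

T_f ≈ 28.5 °C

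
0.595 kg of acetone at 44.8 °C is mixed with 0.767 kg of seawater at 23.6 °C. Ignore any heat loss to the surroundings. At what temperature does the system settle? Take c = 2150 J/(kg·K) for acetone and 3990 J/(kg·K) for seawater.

T_f ≈ 29.8 °C

Set heat shed by the hot body equal to heat absorbed by the cold body:
0.595*2150*(44.8 − T) = 0.767*3990*(T − 23.6)
1279.2(44.8 − T) = 3060.3(T − 23.6)
4339.6 T = 129534  ⇒  T ≈ 29.85 °C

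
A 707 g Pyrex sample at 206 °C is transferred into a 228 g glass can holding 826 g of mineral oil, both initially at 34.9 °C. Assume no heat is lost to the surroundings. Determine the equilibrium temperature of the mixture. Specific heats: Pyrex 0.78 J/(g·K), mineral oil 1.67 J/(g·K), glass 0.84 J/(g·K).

Let T be the final temperature. ΣQ_i = 0:
707*0.78*(T − 206) + 826*1.67*(T − 34.9) + 228*0.84*(T − 34.9) = 0
551.46(T − 206) + 1379.4(T − 34.9) + 191.52(T − 34.9) = 0
2122.4 T = 168427
T = 168427 / 2122.4 = 79.4 °C

T_f ≈ 79.4 °C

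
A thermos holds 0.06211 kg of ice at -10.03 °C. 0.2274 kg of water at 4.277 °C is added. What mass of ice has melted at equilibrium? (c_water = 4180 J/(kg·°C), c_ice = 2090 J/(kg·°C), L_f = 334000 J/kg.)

m_melted ≈ 0.00827 kg

Heat available from the water dropping to 0 °C: 0.2274×4180×4.277 = 4065.4 J.
Of that, 0.06211×2090×10.03 = 1302 J goes to bring the ice to 0 °C, leaving 2763.4 J.
Fully melting the ice requires m_ice L_f = 0.06211×334000 = 20745 J.
Since 2763.4 < 20745 J, not all the ice melts; equilibrium is at 0 °C.
m_melted×334000 = 2763.4  ⇒  m_melted ≈ 0.008274 kg.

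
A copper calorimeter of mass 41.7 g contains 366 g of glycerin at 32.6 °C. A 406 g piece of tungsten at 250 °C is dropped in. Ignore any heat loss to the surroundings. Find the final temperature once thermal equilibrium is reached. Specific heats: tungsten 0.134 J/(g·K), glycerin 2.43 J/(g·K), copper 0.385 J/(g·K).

Let T be the final temperature. ΣQ_i = 0:
406*0.134*(T − 250) + 366*2.43*(T − 32.6) + 41.7*0.385*(T − 32.6) = 0
959.84 T = 43118
T = 43118 / 959.84 = 44.9 °C

T_f ≈ 44.9 °C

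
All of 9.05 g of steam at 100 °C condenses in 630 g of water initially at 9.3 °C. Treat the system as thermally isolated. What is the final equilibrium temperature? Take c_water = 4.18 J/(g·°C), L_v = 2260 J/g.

T_f ≈ 18.2 °C

Energy conservation, ΣQ = 0:
latent heat released on condensation: 9.05×2260 = 20453; condensed water 100 °C→T: 37.83(T − 100); water warms: 630×4.18×(T − 9.3) = 2633.4(T − 9.3)
2671.2 T = 20453 + 3782.9 + 24491 = 48727
T ≈ 18.24 °C — below 100 °C, confirming all the steam condensed.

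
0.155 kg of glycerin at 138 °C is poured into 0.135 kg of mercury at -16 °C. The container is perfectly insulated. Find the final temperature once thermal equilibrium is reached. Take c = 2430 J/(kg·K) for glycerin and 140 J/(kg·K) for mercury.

T_f ≈ 130.6 °C

Energy conservation, ΣQ = 0:
0.155·2430·(T − 138) + 0.135·140·(T − (-16)) = 0
376.65(T − 138) + 18.9(T − (-16)) = 0
(376.65 + 18.9) T = 376.65·138 + 18.9·(-16)
T ≈ 130.64 °C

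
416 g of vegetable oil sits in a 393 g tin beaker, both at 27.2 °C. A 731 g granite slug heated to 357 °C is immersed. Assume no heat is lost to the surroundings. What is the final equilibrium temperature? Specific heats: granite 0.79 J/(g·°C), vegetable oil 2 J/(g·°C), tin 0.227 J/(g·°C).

T_f ≈ 154.3 °C

Taking heat into each body as positive, Σ m c ΔT = 0:
731*0.79*(T − 357) + 416*2*(T − 27.2) + 393*0.227*(T − 27.2) = 0
577.49(T − 357) + 832(T − 27.2) + 89.21(T − 27.2) = 0
(577.49 + 832 + 89.21) T = 577.49*357 + 832*27.2 + 89.21*27.2
T ≈ 154.28 °C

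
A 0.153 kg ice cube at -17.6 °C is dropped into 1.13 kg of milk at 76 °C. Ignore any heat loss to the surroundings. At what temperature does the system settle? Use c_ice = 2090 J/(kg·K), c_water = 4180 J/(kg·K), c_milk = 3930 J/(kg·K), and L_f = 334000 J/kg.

T_f ≈ 55.3 °C

Net heat exchanged in the isolated system is zero:
warm ice to 0 °C: 0.153·2090·(0 − (-17.6)) = 5628
  latent heat to melt: 0.153·334000 = 51102
  warm the meltwater: 639.54 T
  milk cools: 1.13·3930·(T − 76) = 4440.9(T − 76)
5080.4 T = 337508 − 56730 = 280778
T ≈ 55.27 °C. Since T > 0 °C, the all-ice-melts assumption holds.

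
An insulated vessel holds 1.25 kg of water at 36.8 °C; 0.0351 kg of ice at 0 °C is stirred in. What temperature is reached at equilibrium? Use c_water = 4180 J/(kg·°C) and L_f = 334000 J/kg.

Let T be the final temperature. ΣQ_i = 0:
latent heat to melt: 0.0351×334000 = 11723
  meltwater 0→T: 0.0351×4180×T = 146.72 T
  water cools: 1.25×4180×(T − 36.8) = 5225(T − 36.8)
5371.7 T = 192280 − 11723 = 180557
T ≈ 33.61 °C (positive, so assuming full melt was valid).

T_f ≈ 33.6 °C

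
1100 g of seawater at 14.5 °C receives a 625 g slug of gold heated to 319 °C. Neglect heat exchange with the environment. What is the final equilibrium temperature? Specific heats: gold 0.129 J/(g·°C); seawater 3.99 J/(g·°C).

Setting the total heat transfer to zero:
625×0.129×(T − 319) + 1100×3.99×(T − 14.5) = 0
80.62(T − 319) + 4389(T − 14.5) = 0
(80.62 + 4389) T = 80.62×319 + 4389×14.5
T = 89360 / 4469.6 = 20 °C

T_f ≈ 20.0 °C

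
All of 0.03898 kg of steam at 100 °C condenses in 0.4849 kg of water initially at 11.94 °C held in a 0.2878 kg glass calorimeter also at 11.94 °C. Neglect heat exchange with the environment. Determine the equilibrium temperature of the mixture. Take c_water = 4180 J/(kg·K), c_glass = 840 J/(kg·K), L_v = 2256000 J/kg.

Conservation of energy gives ΣQ = 0:
latent heat released on condensation: 0.03898·2256000 = 87939; condensed water 100 °C→T: 162.94(T − 100); water warms: 0.4849·4180·(T − 11.94) = 2026.9(T − 11.94); glass cup: 0.2878·840·(T − 11.94) = 241.75(T − 11.94)
2431.6 T = 87939 + 16294 + 27087 = 131320
T ≈ 54.01 °C (< 100 °C, so full condensation is consistent).

T_f ≈ 54.0 °C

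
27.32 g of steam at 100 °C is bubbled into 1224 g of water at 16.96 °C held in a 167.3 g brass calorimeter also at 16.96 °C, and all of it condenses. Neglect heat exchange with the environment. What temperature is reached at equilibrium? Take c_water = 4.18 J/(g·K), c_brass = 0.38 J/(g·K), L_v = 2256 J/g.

Let T be the final temperature. ΣQ_i = 0:
steam→water at 100 °C releases m L_v = 27.32·2256 = 61634
  condensed water 100 °C→T: 114.2(T − 100)
  original water: 5116.3(T − 16.96)
  cup: 63.57(T − 16.96)
5294.1 T = 61634 + 11420 + 87851 = 160905
T ≈ 30.39 °C — below 100 °C, confirming all the steam condensed.

T_f ≈ 30.4 °C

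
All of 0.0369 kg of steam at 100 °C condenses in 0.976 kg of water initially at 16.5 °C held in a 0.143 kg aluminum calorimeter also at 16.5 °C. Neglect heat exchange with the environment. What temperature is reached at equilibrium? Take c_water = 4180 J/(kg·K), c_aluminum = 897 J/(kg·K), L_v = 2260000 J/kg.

T_f ≈ 38.6 °C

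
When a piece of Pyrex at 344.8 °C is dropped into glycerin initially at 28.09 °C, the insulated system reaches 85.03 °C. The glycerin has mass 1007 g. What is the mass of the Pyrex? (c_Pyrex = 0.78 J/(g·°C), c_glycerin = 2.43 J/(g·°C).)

m ≈ 688 g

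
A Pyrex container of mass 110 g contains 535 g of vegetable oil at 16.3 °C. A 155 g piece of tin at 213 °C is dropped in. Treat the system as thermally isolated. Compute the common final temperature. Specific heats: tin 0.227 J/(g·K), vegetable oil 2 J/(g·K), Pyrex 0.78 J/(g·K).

With ΣQ=0 the equilibrium temperature is the m·c-weighted mean:
T_f = (35.19*213 + 1070*16.3 + 85.8*16.3) / (35.19 + 1070 + 85.8)
    = 26334 / 1191 ≈ 22.11 °C

T_f ≈ 22.1 °C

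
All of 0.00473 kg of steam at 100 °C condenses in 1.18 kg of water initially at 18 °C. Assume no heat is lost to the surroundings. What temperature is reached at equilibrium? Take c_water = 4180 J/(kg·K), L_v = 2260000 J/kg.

T_f ≈ 20.5 °C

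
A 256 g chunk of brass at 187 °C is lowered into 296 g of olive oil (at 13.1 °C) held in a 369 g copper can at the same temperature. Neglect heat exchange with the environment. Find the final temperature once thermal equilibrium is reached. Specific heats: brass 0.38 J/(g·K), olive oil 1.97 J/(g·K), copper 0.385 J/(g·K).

Energy conservation, ΣQ = 0:
256·0.38·(T − 187) + 296·1.97·(T − 13.1) + 369·0.385·(T − 13.1) = 0
822.47 T = 27691
T = 27691 / 822.47 = 33.7 °C

T_f ≈ 33.7 °C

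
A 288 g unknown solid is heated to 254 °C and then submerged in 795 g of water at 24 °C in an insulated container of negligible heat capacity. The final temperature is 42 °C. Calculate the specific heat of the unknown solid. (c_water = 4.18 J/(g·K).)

m_s c (T_s − T_f) = m_water c_water (T_f − T_0):
288·c·(254 − 42) = 795·4.18·(42 − 24)
61056 c = 59816  ⇒  c ≈ 0.9797 J/(g·K)

c ≈ 0.98 J/(g·K)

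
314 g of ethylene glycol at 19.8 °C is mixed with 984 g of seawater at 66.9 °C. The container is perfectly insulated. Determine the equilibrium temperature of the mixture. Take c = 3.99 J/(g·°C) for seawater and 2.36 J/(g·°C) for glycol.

Heat lost by the seawater equals heat gained by the glycol:
984*3.99*(66.9 − T) = 314*2.36*(T − 19.8)
3926.2(66.9 − T) = 741.04(T − 19.8)
4667.2 T = 277333  ⇒  T ≈ 59.42 °C

T_f ≈ 59.4 °C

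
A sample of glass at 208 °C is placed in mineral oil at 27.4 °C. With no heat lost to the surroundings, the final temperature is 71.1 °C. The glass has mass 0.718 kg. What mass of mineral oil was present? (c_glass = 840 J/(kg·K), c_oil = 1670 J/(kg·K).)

m ≈ 1.13 kg

Energy conservation, ΣQ = 0:
0.718·840·(71.1 − 208) + m·1670·(71.1 − 27.4) = 0
72979 m = 82567
m = 82567/72979 ≈ 1.131 kg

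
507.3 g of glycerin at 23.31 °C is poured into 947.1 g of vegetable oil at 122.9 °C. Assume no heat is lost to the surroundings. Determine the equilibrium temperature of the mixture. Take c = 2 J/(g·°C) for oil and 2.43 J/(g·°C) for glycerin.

T_f ≈ 83.6 °C

Heat gained plus heat lost sum to zero:
947.1*2*(T − 122.9) + 507.3*2.43*(T − 23.31) = 0
1894.2(T − 122.9) + 1232.7(T − 23.31) = 0
3126.9 T = 261532
T = 261532 / 3126.9 = 83.6 °C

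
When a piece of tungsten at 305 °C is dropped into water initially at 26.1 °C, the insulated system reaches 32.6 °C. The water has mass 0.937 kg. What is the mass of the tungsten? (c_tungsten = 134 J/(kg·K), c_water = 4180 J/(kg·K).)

Heat gained plus heat lost sum to zero:
m×134×(32.6 − 305) + 0.937×4180×(32.6 − 26.1) = 0
-36502 m = -25458
m = -25458/-36502 ≈ 0.6975 kg

m ≈ 0.697 kg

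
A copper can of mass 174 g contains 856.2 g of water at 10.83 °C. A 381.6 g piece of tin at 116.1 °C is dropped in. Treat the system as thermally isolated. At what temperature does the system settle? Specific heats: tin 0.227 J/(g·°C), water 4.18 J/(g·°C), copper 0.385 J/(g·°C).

T_f ≈ 13.3 °C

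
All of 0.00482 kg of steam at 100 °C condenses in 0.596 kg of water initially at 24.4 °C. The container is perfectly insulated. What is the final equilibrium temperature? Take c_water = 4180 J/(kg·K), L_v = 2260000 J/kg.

T_f ≈ 29.3 °C

Taking heat into each body as positive, Σ m c ΔT = 0:
condense steam: −0.00482×2260000 = −10893
  condensed water 100 °C→T: 20.15(T − 100)
  original water: 2491.3(T − 24.4)
2511.4 T = 10893 + 2014.8 + 60787 = 73695
T ≈ 29.34 °C, under the boiling point, so the assumption holds.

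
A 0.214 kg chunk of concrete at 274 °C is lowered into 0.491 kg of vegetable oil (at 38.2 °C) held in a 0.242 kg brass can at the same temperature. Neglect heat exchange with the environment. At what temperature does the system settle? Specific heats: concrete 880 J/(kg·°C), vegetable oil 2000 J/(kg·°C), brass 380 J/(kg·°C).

Taking heat into each body as positive, Σ m c ΔT = 0:
0.214×880×(T − 274) + 0.491×2000×(T − 38.2) + 0.242×380×(T − 38.2) = 0
188.32(T − 274) + 982(T − 38.2) + 91.96(T − 38.2) = 0
1262.3 T = 92625
T = 92625 / 1262.3 = 73.4 °C

T_f ≈ 73.4 °C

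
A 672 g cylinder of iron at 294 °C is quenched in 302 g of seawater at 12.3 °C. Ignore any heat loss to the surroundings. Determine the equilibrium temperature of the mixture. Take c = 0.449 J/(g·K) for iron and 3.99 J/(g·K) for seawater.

T_f is the heat-capacity-weighted average of the initial temperatures:
T_f = (301.73·294 + 1205·12.3) / (301.73 + 1205)
    = 103529 / 1506.7 ≈ 68.71 °C

T_f ≈ 68.7 °C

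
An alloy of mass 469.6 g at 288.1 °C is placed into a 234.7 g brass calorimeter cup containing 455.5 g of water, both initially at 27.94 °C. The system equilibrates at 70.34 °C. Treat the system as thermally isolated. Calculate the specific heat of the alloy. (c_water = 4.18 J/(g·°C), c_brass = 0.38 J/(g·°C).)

c ≈ 0.826 J/(g·°C)

Heat gained plus heat lost sum to zero:
469.6×c×(70.34 − 288.1) + 455.5×4.18×(70.34 − 27.94) + 234.7×0.38×(70.34 − 27.94) = 0
-102260 c = -84511
c = -84511/-102260 ≈ 0.8264 J/(g·°C)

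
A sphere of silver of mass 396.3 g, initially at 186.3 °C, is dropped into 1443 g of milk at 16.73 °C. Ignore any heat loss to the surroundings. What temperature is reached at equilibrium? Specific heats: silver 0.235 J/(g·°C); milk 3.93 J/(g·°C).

T_f ≈ 19.5 °C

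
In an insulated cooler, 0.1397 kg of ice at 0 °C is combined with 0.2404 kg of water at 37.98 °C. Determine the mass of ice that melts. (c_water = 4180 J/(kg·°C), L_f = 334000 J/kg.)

Cooling the water to 0 °C releases 0.2404·4180·37.98 = 38165 J.
Melting all 0.1397 kg of ice would need 0.1397·334000 = 46660 J.
38165 J < 46660 J, so only part of the ice melts and the system sits at 0 °C.
m_melt = 38165 / L_f = 0.1143 kg.

m_melted ≈ 0.114 kg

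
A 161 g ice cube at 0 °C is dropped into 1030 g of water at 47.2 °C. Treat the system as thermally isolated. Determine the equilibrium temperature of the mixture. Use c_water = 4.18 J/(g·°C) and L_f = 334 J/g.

T_f ≈ 30.0 °C

Energy conservation, ΣQ = 0:
latent heat to melt: 161×334 = 53774
  meltwater 0→T: 161×4.18×T = 672.98 T
  water cools: 1030×4.18×(T − 47.2) = 4305.4(T − 47.2)
4978.4 T = 203215 − 53774 = 149441
T ≈ 30.02 °C (positive, so assuming full melt was valid).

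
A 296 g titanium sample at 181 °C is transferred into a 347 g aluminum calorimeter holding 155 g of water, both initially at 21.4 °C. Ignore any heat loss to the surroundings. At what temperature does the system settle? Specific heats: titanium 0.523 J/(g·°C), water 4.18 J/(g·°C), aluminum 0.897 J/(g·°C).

T_f ≈ 43.6 °C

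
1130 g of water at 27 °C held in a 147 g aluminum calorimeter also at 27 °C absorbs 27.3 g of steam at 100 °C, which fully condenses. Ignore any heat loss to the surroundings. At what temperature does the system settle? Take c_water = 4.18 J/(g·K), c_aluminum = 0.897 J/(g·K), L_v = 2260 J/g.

T_f ≈ 41.1 °C

Net heat exchanged in the isolated system is zero:
condense steam: −27.3·2260 = −61698
  condensed water 100 °C→T: 114.11(T − 100)
  original water: 4723.4(T − 27)
  aluminum cup: 147·0.897·(T − 27) = 131.86(T − 27)
4969.4 T = 61698 + 11411 + 131092 = 204201
T ≈ 41.09 °C — below 100 °C, confirming all the steam condensed.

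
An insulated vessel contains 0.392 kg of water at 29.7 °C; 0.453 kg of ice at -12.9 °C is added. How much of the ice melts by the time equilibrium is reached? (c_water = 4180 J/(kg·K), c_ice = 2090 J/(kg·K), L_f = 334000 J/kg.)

Heat available from the water dropping to 0 °C: 0.392×4180×29.7 = 48665 J.
Warming the ice to 0 °C takes 0.453×2090×12.9 = 12213 J, leaving 36452 J for melting.
Fully melting the ice requires m_ice L_f = 0.453×334000 = 151302 J.
36452 J < 151302 J, so only part of the ice melts and the system sits at 0 °C.
m_melt = 36452 / L_f = 0.1091 kg.

m_melted ≈ 0.109 kg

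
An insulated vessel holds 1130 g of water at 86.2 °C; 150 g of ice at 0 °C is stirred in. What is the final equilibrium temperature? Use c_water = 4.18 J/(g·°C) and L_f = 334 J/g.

T_f ≈ 66.7 °C

Let T be the final temperature. ΣQ_i = 0:
fusion: m_ice L_f = 150×334 = 50100; warm the meltwater: 627 T; water: 4723.4(T − 86.2)
5350.4 T = 407157 − 50100 = 357057
T ≈ 66.73 °C (positive, so assuming full melt was valid).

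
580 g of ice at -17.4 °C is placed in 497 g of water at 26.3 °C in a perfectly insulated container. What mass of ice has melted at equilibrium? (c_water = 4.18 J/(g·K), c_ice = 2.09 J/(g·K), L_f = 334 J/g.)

m_melted ≈ 100 g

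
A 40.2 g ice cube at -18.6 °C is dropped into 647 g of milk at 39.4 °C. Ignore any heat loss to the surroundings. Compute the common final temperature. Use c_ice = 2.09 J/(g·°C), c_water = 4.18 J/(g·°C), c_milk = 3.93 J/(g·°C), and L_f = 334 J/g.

Energy conservation, ΣQ = 0:
warm ice to 0 °C: 40.2×2.09×(0 − (-18.6)) = 1562.7
  fusion: m_ice L_f = 40.2×334 = 13427
  warm the meltwater: 168.04 T
  milk cools: 647×3.93×(T − 39.4) = 2542.7(T − 39.4)
2710.7 T = 100183 − 14990 = 85193
T ≈ 31.43 °C. Since T > 0 °C, the all-ice-melts assumption holds.

T_f ≈ 31.4 °C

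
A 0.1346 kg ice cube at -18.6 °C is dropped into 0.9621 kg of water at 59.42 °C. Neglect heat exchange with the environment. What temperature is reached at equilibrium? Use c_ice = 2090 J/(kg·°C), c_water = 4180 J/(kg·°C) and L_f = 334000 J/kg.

Setting the total heat transfer to zero:
warm ice to 0 °C: 0.1346·2090·(0 − (-18.6)) = 5232.4; fusion: m_ice L_f = 0.1346·334000 = 44956; meltwater 0→T: 0.1346·4180·T = 562.63 T; water cools: 0.9621·4180·(T − 59.42) = 4021.6(T − 59.42)
4584.2 T = 238962 − 50189 = 188773
T ≈ 41.18 °C — above 0 °C, consistent with complete melting.

T_f ≈ 41.2 °C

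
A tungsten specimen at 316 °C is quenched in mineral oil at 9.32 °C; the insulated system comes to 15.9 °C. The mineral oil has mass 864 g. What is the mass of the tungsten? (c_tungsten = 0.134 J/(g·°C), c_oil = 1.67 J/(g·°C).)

Heat gained plus heat lost sum to zero:
m·0.134·(15.9 − 316) + 864·1.67·(15.9 − 9.32) = 0
-40.21 m = -9494.2
m = -9494.2/-40.21 ≈ 236.1 g

m ≈ 236 g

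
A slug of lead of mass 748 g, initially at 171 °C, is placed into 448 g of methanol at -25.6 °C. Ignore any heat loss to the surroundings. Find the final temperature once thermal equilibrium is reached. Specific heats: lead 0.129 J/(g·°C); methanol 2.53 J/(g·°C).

T_f ≈ -10.2 °C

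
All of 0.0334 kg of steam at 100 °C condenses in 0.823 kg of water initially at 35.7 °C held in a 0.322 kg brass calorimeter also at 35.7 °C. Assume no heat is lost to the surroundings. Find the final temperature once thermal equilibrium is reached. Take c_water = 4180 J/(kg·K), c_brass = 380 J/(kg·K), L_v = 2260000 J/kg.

T_f ≈ 58.5 °C

Energy balance with sensible and latent terms:
steam→water at 100 °C releases m L_v = 0.0334×2260000 = 75484; condensate cools 100→T: 0.0334×4180×(T − 100) = 139.61(T − 100); water warms: 0.823×4180×(T − 35.7) = 3440.1(T − 35.7); brass cup: 0.322×380×(T − 35.7) = 122.36(T − 35.7)
3702.1 T = 75484 + 13961 + 127181 = 216626
T ≈ 58.51 °C — below 100 °C, confirming all the steam condensed.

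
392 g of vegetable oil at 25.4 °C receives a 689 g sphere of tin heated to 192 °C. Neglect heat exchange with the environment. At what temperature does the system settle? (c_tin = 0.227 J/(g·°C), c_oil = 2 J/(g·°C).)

T_f ≈ 53.1 °C

Net heat exchanged in the isolated system is zero:
689*0.227*(T − 192) + 392*2*(T − 25.4) = 0
(156.4 + 784) T = 156.4*192 + 784*25.4
T ≈ 53.11 °C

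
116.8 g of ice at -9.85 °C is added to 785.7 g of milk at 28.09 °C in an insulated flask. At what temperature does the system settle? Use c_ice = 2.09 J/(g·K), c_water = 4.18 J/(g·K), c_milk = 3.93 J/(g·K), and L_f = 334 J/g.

Let T be the final temperature. ΣQ_i = 0:
ice -9.85→0 °C: 116.8×2.09×9.85 = 2404.5
  melt ice: 116.8×334 = 39011
  meltwater 0→T: 116.8×4.18×T = 488.22 T
  milk cools: 785.7×3.93×(T − 28.09) = 3087.8(T − 28.09)
3576 T = 86736 − 41416 = 45321
T ≈ 12.67 °C — above 0 °C, consistent with complete melting.

T_f ≈ 12.7 °C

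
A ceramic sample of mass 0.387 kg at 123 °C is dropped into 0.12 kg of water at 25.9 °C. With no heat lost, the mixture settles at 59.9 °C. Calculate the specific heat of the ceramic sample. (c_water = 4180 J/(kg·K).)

c ≈ 698 J/(kg·K)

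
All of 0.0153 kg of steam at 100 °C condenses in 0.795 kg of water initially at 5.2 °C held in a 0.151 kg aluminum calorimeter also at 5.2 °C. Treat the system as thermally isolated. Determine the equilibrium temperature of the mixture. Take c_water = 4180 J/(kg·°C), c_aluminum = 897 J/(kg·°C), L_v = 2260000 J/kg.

T_f ≈ 16.7 °C

Taking heat into each body as positive, Σ m c ΔT = 0:
steam→water at 100 °C releases m L_v = 0.0153×2260000 = 34578
  condensed water 100 °C→T: 63.95(T − 100)
  water warms: 0.795×4180×(T − 5.2) = 3323.1(T − 5.2)
  cup: 135.45(T − 5.2)
3522.5 T = 34578 + 6395.4 + 17984 = 58958
T ≈ 16.74 °C, under the boiling point, so the assumption holds.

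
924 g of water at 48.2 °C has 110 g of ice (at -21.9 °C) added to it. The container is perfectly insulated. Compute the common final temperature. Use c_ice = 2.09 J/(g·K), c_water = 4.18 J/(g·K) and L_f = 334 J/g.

Energy conservation, ΣQ = 0:
ice -21.9→0 °C: 110×2.09×21.9 = 5034.8; melt ice: 110×334 = 36740; meltwater 0→T: 110×4.18×T = 459.8 T; water: 3862.3(T − 48.2)
4322.1 T = 186164 − 41775 = 144389
T ≈ 33.41 °C (positive, so assuming full melt was valid).

T_f ≈ 33.4 °C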